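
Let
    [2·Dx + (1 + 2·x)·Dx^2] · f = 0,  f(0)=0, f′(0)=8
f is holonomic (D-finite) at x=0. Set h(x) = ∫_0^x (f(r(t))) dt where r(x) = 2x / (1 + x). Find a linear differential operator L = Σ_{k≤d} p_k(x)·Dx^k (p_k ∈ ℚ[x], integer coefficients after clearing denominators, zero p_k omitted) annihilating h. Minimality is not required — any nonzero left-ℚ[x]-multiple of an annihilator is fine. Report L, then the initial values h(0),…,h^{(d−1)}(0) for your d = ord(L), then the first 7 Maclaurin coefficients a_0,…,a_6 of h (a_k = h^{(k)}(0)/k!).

f: a_k = 0, 8, -8, 32/3, -16, 128/5, -128/3, …
Change of var in L_f (x↦r) gives L₀.
Integrate: L := L₀·Dx.
L = (6 + 10·x)·Dx^2 + (1 + 6·x + 5·x^2)·Dx^3  (order 3).
h: a_k = 0, 0, 8, -16, 124/3, -624/5, 6248/15, …
ICs: h(0) = 0, h′(0) = 0, h′′(0) = 16.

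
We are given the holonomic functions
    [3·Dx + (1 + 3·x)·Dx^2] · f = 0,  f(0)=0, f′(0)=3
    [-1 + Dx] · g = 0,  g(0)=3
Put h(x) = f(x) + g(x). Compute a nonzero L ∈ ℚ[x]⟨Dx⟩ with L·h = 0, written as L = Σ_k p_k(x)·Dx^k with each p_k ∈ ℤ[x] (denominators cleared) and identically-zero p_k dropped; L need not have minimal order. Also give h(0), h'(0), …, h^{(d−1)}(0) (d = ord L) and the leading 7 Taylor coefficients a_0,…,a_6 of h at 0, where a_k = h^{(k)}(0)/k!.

L = (-21 - 9·x)·Dx + (17 - 6·x - 9·x^2)·Dx^2 + (4 + 15·x + 9·x^2)·Dx^3  (order 3).
h: a_k = 3, 6, -3, 19/2, -161/8, 389/8, -29159/240, …
ICs: h(0) = 3, h′(0) = 6, h′′(0) = -6.

f: a_k = 0, 3, -9/2, 9, -81/4, 243/5, -243/2, …
g: a_k = 3, 3, 3/2, 1/2, 1/8, 1/40, 1/240, …
Sum ⇒ L₀ = lclm(L_f,L_g) in ℚ(x)⟨Dx⟩.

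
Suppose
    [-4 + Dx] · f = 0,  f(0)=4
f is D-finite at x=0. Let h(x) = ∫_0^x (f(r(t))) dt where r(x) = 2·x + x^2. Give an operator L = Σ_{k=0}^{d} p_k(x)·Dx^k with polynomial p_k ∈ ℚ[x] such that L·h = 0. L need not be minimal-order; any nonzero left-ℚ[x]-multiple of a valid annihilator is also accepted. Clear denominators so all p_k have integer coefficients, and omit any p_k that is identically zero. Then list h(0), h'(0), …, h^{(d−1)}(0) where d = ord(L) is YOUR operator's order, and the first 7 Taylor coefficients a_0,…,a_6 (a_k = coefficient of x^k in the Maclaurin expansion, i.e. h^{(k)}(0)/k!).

L = (-8 - 8·x)·Dx + Dx^2  (order 2).
h: a_k = 0, 4, 16, 48, 352/3, 736/3, 6784/15, …
ICs: h(0) = 0, h′(0) = 4.

f: a_k = 4, 16, 32, 128/3, 128/3, 512/15, 1024/45, …
h₀=f(r): pull back L_f along r ⇒ L₀.
Integrate: L := L₀·Dx.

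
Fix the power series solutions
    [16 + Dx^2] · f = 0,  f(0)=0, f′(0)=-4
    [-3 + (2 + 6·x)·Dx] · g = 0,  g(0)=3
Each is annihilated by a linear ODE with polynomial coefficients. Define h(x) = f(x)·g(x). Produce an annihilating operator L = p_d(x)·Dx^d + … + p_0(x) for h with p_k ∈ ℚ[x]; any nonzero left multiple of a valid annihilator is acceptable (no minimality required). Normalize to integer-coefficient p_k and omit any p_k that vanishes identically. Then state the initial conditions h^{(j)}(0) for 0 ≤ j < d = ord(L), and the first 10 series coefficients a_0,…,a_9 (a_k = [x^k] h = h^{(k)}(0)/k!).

L = (91 + 384·x + 576·x^2) + (-12 - 36·x)·Dx + (4 + 24·x + 36·x^2)·Dx^2  (order 2).
h: a_k = 0, -12, -18, 91/2, 111/4, -3781/160, -20523/320, 3137023/26880, -855943/3584, 4801378103/7741440, …
ICs: h(0) = 0, h′(0) = -12.

f: a_k = 0, -4, 0, 32/3, 0, -128/15, 0, 1024/315, 0, -2048/2835, …
g: a_k = 3, 9/2, -27/8, 81/16, -1215/128, 5103/256, -45927/1024, 216513/2048, -8444007/32768, 42220035/65536, …
L₀ := L_f ⊗_s L_g (sym. prod.), ord ≤ 2.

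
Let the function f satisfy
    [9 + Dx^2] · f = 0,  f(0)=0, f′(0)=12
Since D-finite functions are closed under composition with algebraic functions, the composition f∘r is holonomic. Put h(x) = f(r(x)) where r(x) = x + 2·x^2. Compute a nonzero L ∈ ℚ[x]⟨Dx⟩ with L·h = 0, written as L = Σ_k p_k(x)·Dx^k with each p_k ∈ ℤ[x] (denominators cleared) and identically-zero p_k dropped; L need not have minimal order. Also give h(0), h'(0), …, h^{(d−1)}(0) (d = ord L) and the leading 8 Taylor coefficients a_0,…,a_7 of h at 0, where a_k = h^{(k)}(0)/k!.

L = (9 + 108·x + 432·x^2 + 576·x^3) - 4·Dx + (1 + 4·x)·Dx^2  (order 2).
h: a_k = 0, 12, 24, -18, -108, -2079/10, -63, 45117/140, …
ICs: h(0) = 0, h′(0) = 12.

f: a_k = 0, 12, 0, -18, 0, 81/10, 0, -243/140, …
Change of var in L_f (x↦r) gives L₀.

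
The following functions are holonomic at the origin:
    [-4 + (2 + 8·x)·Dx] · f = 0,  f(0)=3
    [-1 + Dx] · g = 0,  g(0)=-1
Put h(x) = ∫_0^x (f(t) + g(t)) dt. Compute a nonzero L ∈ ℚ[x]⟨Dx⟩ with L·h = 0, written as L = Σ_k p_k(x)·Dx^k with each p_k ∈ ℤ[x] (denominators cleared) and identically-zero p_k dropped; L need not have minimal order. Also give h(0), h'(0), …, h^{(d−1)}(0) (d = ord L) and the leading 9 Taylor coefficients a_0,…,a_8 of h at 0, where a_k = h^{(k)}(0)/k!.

f: a_k = 3, 6, -6, 12, -30, 84, -252, 792, -2574, …
g: a_k = -1, -1, -1/2, -1/6, -1/24, -1/120, -1/720, -1/5040, -1/40320, …
h₀=f+g: left-lcm gives L₀, ord ≤ 2.
Integrate: L := L₀·Dx.
L = (6 + 8·x)·Dx + (-5 - 8·x - 16·x^2)·Dx^2 + (-1 + 16·x^2)·Dx^3  (order 3).
h: a_k = 0, 2, 5/2, -13/6, 71/24, -721/120, 10079/720, -181441/5040, 3991679/40320, …
ICs: h(0) = 0, h′(0) = 2, h′′(0) = 5.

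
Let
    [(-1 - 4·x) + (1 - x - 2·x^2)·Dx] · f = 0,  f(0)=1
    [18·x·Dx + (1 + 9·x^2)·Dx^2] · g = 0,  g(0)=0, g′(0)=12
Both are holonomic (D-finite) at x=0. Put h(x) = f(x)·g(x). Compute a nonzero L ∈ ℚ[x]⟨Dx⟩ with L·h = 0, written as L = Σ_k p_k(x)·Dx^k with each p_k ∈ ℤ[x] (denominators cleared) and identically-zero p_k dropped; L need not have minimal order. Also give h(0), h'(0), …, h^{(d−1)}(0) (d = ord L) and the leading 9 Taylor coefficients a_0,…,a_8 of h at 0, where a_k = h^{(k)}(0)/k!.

f: a_k = 1, 1, 3, 5, 11, 21, 43, 85, 171, …
g: a_k = 0, 12, 0, -36, 0, 972/5, 0, -8748/7, 0, …
f·g: L₀ = L_f ⊗_s L_g, ord ≤ 1·2.
L = (4 + 18·x + 108·x^2) + (2 - 10·x + 36·x^2 + 108·x^3)·Dx + (-1 + x - 7·x^2 + 9·x^3 + 18·x^4)·Dx^2  (order 2).
h: a_k = 0, 12, 12, 0, 24, 1092/5, 1332/5, -19128/35, -96/7, …
ICs: h(0) = 0, h′(0) = 12.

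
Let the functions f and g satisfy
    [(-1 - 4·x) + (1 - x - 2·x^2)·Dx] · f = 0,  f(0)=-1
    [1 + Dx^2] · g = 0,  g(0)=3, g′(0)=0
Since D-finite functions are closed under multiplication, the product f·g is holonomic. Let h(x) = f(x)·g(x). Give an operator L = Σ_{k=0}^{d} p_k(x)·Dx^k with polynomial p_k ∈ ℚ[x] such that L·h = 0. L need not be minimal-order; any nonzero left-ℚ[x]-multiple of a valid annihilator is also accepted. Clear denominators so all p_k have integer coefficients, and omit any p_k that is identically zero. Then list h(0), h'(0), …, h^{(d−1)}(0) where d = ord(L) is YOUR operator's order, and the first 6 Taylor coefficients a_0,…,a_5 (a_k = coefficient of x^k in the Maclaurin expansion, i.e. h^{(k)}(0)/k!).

L = (3 + x + 2·x^2) + (2 + 8·x)·Dx + (-1 + x + 2·x^2)·Dx^2  (order 2).
h: a_k = -3, -3, -15/2, -27/2, -229/8, -445/8, …
ICs: h(0) = -3, h′(0) = -3.

f: a_k = -1, -1, -3, -5, -11, -21, …
g: a_k = 3, 0, -3/2, 0, 1/8, 0, …
Sym-product of L_f,L_g gives L₀ (≤ ord 2).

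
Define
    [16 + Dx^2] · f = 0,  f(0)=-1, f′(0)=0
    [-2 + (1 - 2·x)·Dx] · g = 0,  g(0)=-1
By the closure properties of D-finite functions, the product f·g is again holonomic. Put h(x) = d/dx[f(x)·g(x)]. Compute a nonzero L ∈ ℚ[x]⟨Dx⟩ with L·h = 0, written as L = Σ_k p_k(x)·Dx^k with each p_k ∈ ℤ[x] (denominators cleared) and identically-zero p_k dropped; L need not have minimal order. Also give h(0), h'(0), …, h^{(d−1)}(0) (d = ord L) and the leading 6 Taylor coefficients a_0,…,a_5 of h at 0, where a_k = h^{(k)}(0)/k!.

L = (8 - 64·x + 64·x^2) + (-4 + 8·x)·Dx + (1 - 4·x + 4·x^2)·Dx^2  (order 2).
h: a_k = 2, -8, -24, -64/3, -160/3, -2432/15, …
ICs: h(0) = 2, h′(0) = -8.

f: a_k = -1, 0, 8, 0, -32/3, 0, …
g: a_k = -1, -2, -4, -8, -16, -32, …
f·g: L₀ = L_f ⊗_s L_g, ord ≤ 2·1.
h₀' ⇒ L via d/dx closure of L₀.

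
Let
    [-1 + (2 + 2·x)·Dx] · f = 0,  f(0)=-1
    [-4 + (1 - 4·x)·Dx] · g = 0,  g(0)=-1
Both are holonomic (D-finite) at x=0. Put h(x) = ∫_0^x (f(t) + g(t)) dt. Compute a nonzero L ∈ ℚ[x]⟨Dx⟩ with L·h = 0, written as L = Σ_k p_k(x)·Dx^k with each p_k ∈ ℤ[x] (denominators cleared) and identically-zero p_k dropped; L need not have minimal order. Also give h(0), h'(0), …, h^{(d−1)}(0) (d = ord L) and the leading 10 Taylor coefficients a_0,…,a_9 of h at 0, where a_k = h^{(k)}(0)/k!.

L = (68 + 48·x)·Dx + (-129 - 248·x - 144·x^2)·Dx^2 + (14 - 18·x - 128·x^2 - 96·x^3)·Dx^3  (order 3).
h: a_k = 0, -2, -9/4, -127/24, -1025/64, -32763/640, -262151/1536, -4194283/7168, -33554465/16384, -2147483219/294912, …
ICs: h(0) = 0, h′(0) = -2, h′′(0) = -9/2.

f: a_k = -1, -1/2, 1/8, -1/16, 5/128, -7/256, 21/1024, -33/2048, 429/32768, -715/65536, …
g: a_k = -1, -4, -16, -64, -256, -1024, -4096, -16384, -65536, -262144, …
h₀=f+g: left-lcm gives L₀, ord ≤ 2.
∫: right-multiply L₀ by Dx.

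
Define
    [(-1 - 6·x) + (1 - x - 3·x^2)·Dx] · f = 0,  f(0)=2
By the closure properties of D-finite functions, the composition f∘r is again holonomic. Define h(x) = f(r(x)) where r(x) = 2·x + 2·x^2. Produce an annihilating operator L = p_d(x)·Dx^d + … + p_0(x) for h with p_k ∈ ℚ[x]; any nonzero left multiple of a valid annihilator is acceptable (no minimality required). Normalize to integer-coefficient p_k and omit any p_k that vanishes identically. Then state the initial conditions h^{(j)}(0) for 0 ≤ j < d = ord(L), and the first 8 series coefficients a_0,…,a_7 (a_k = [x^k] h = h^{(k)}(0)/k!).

L = (2 + 28·x + 72·x^2 + 48·x^3) + (-1 + 2·x + 14·x^2 + 24·x^3 + 12·x^4)·Dx  (order 1).
h: a_k = 2, 4, 36, 176, 976, 5328, 28976, 158080, …
ICs: h(0) = 2.

f: a_k = 2, 2, 8, 14, 38, 80, 194, 434, …
h₀=f(r): pull back L_f along r ⇒ L₀.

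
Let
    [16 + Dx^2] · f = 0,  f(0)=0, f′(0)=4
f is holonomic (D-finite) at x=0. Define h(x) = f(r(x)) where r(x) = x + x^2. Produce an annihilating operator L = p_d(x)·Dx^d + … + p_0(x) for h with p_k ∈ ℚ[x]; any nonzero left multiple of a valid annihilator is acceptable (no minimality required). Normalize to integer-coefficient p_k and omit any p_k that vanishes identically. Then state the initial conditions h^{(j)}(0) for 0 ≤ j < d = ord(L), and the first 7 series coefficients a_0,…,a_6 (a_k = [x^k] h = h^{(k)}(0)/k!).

f: a_k = 0, 4, 0, -32/3, 0, 128/15, 0, …
Change of var in L_f (x↦r) gives L₀.
L = (16 + 96·x + 192·x^2 + 128·x^3) - 2·Dx + (1 + 2·x)·Dx^2  (order 2).
h: a_k = 0, 4, 4, -32/3, -32, -352/15, 32, …
ICs: h(0) = 0, h′(0) = 4.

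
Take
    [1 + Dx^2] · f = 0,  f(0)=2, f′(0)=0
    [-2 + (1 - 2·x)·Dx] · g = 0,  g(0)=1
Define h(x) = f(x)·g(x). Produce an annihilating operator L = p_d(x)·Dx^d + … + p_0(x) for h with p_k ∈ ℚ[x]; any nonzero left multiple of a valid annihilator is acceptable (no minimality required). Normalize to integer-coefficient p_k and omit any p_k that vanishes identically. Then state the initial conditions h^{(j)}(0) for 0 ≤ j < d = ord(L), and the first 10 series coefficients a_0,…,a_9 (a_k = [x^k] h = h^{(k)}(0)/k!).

L = (-1 + 2·x) + 4·Dx + (-1 + 2·x)·Dx^2  (order 2).
h: a_k = 2, 4, 7, 14, 337/12, 337/6, 40439/360, 40439/180, 9058337/20160, 9058337/10080, …
ICs: h(0) = 2, h′(0) = 4.

f: a_k = 2, 0, -1, 0, 1/12, 0, -1/360, 0, 1/20160, 0, …
g: a_k = 1, 2, 4, 8, 16, 32, 64, 128, 256, 512, …
L₀ := L_f ⊗_s L_g (sym. prod.), ord ≤ 2.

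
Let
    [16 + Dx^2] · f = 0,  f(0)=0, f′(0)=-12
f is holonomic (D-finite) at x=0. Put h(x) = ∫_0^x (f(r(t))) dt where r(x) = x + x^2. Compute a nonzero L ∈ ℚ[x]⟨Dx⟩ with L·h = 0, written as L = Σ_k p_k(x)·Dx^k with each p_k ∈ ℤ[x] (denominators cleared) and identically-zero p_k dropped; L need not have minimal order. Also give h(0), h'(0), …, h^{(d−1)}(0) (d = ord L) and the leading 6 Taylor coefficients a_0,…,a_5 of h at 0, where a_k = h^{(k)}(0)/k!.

L = (16 + 96·x + 192·x^2 + 128·x^3)·Dx - 2·Dx^2 + (1 + 2·x)·Dx^3  (order 3).
h: a_k = 0, 0, -6, -4, 8, 96/5, …
ICs: h(0) = 0, h′(0) = 0, h′′(0) = -12.

f: a_k = 0, -12, 0, 32, 0, -128/5, …
L₀ from L_f via x↦r, Dx↦r'^{-1}Dx.
Integrate: L := L₀·Dx.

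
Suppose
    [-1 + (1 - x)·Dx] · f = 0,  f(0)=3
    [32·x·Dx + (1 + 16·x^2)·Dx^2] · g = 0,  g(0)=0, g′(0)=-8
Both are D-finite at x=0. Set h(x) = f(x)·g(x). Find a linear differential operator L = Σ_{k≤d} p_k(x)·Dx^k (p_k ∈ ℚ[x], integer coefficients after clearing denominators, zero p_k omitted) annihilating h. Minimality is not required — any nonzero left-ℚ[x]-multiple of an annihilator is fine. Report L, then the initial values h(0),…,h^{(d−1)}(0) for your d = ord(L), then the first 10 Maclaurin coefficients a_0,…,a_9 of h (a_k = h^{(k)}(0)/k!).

L = 32·x + (2 - 32·x + 64·x^2)·Dx + (-1 + x - 16·x^2 + 16·x^3)·Dx^2  (order 2).
h: a_k = 0, -24, -24, 104, 104, -5624/5, -5624/5, 452152/35, 452152/35, -16993624/105, …
ICs: h(0) = 0, h′(0) = -24.

f: a_k = 3, 3, 3, 3, 3, 3, 3, 3, 3, 3, …
g: a_k = 0, -8, 0, 128/3, 0, -2048/5, 0, 32768/7, 0, -524288/9, …
Sym-product of L_f,L_g gives L₀ (≤ ord 2).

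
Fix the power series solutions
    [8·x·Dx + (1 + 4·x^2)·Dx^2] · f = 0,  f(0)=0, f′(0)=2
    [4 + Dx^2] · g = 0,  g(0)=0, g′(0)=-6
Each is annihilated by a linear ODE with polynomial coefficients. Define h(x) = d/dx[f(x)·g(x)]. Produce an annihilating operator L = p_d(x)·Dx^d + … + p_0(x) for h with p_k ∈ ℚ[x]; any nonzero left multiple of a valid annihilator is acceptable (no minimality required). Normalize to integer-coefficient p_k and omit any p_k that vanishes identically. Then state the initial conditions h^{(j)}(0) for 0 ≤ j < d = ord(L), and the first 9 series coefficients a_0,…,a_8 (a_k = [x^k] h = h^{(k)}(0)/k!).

f: a_k = 0, 2, 0, -8/3, 0, 32/5, 0, -128/7, 0, …
g: a_k = 0, -6, 0, 4, 0, -4/5, 0, 8/105, 0, …
h₀=f·g: eliminate ⇒ L₀, order ≤ 2·2.
h=h₀': d/dx-closure on L₀ ⇒ L.
L = (880 + 9408·x^2 + 59008·x^4 + 49152·x^6 + 24576·x^8 + 16384·x^10 + 32768·x^12) + (544·x + 9088·x^3 + 35840·x^5 + 40960·x^7 + 40960·x^9 + 32768·x^11)·Dx + (240 + 2720·x^2 + 17088·x^4 + 18944·x^6 + 16384·x^8 + 16384·x^10 + 16384·x^12)·Dx^2 + (136·x + 2272·x^3 + 8960·x^5 + 10240·x^7 + 10240·x^9 + 8192·x^11)·Dx^3 + (5 + 92·x^2 + 584·x^4 + 1664·x^6 + 2560·x^8 + 3072·x^10 + 2048·x^12)·Dx^4  (order 4).
h: a_k = 0, -24, 0, 96, 0, -304, 0, 5504/5, 0, …
ICs: h(0) = 0, h′(0) = -24, h′′(0) = 0, h′′′(0) = 576.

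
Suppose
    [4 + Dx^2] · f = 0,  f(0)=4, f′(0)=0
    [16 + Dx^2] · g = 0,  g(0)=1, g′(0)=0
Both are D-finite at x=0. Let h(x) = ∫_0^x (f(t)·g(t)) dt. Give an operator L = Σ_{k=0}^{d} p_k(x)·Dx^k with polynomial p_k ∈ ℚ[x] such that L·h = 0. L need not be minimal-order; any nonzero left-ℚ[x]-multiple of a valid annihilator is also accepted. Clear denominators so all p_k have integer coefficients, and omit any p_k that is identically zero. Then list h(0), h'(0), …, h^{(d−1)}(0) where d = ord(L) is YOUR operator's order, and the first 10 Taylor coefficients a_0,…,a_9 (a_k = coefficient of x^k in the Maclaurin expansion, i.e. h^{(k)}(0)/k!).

f: a_k = 4, 0, -8, 0, 8/3, 0, -16/45, 0, 8/315, 0, …
g: a_k = 1, 0, -8, 0, 32/3, 0, -256/45, 0, 512/315, 0, …
f·g: L₀ = L_f ⊗_s L_g, ord ≤ 2·2.
∫: right-multiply L₀ by Dx.
L = 144·Dx + 40·Dx^3 + Dx^5  (order 5).
h: a_k = 0, 4, 0, -40/3, 0, 328/15, 0, -1168/63, 0, 26248/2835, …
ICs: h(0) = 0, h′(0) = 4, h′′(0) = 0, h′′′(0) = -80, h′′′′(0) = 0.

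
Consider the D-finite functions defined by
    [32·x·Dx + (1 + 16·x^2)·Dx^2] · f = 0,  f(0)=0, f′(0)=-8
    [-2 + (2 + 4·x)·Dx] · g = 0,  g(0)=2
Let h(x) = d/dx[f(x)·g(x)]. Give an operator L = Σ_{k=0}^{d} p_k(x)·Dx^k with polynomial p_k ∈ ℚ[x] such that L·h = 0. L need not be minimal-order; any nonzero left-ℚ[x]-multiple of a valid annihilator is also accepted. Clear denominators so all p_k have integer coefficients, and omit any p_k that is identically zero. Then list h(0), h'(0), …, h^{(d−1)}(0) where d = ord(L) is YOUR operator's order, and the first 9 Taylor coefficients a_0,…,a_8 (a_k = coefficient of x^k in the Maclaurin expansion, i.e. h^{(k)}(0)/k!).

f: a_k = 0, -8, 0, 128/3, 0, -2048/5, 0, 32768/7, 0, …
g: a_k = 2, 2, -1, 1, -5/4, 7/4, -21/8, 33/8, -429/64, …
h₀=f·g: eliminate ⇒ L₀, order ≤ 2·1.
Derive L from L₀ (diff closure).
L = (29 + 320·x - 1120·x^2 - 3072·x^3 - 768·x^4) + (38 + 300·x - 576·x^2 - 6656·x^3 - 10752·x^4 - 3072·x^5)·Dx + (3 - 20·x - 84·x^2 - 512·x^3 - 2176·x^4 - 3072·x^5 - 1024·x^6)·Dx^2  (order 2).
h: a_k = -16, -32, 280, 928/3, -12778/3, -23716/5, 1022653/15, 7555256/105, -60850925/56, …
ICs: h(0) = -16, h′(0) = -32.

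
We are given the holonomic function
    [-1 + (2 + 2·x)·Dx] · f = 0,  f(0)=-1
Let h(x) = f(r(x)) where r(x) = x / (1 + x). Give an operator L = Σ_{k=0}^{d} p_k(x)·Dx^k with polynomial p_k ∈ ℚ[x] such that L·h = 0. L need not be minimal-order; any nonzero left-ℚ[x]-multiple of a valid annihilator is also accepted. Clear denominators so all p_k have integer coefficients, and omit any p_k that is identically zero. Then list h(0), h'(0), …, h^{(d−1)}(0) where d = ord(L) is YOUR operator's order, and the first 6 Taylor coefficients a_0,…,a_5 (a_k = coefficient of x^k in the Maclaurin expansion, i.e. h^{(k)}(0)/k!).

f: a_k = -1, -1/2, 1/8, -1/16, 5/128, -7/256, …
L₀ from L_f via x↦r, Dx↦r'^{-1}Dx.
L = -1 + (2 + 6·x + 4·x^2)·Dx  (order 1).
h: a_k = -1, -1/2, 5/8, -13/16, 141/128, -399/256, …
ICs: h(0) = -1.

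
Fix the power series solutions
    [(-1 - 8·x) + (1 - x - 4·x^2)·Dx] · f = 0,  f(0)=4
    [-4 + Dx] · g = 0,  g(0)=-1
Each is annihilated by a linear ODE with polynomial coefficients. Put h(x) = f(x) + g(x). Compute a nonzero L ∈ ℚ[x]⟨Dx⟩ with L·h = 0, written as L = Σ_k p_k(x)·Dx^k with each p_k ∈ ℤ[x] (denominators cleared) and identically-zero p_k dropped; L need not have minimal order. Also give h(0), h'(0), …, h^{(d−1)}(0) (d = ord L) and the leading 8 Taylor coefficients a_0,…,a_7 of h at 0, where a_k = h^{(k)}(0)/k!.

L = (-24 + 16·x - 576·x^2 - 512·x^3) + (-6 + 56·x + 208·x^2 - 128·x^3 - 256·x^4)·Dx + (3 - 15·x - 16·x^2 + 64·x^3 + 64·x^4)·Dx^2  (order 2).
h: a_k = 3, 0, 12, 76/3, 316/3, 3772/15, 32324/45, 554636/315, …
ICs: h(0) = 3, h′(0) = 0.

f: a_k = 4, 4, 20, 36, 116, 260, 724, 1764, …
g: a_k = -1, -4, -8, -32/3, -32/3, -128/15, -256/45, -1024/315, …
f+g: L₀ = lclm(L_f,L_g), ord ≤ 1+1.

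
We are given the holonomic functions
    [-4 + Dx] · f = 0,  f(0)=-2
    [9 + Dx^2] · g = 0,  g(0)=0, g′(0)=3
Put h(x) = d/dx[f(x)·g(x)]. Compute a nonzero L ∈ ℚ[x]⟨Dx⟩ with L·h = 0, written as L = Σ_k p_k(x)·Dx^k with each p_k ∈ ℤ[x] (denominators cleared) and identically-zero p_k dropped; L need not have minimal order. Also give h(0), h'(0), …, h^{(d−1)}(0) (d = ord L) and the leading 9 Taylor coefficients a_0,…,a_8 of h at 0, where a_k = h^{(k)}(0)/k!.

f: a_k = -2, -8, -16, -64/3, -64/3, -256/15, -512/45, -2048/315, -1024/315, …
g: a_k = 0, 3, 0, -9/2, 0, 81/40, 0, -243/560, 0, …
h₀=f·g: eliminate ⇒ L₀, order ≤ 1·2.
Differentiate: ansatz ord ≤ ord L₀ ⇒ L.
L = 25 - 8·Dx + Dx^2  (order 2).
h: a_k = -6, -48, -117, -112, 79/4, 858/5, 25481/120, 2108/15, 102453/2240, …
ICs: h(0) = -6, h′(0) = -48.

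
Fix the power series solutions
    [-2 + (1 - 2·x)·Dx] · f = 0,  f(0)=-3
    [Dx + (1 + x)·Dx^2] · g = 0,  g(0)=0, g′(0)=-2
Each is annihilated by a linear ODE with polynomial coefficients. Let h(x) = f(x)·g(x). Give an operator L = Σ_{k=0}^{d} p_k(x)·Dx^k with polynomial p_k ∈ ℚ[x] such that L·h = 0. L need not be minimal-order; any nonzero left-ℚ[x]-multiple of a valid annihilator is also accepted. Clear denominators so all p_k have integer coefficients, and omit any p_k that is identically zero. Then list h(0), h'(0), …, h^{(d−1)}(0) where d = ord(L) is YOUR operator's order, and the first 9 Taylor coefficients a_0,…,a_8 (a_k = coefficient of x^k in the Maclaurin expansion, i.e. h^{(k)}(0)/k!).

f: a_k = -3, -6, -12, -24, -48, -96, -192, -384, -768, …
g: a_k = 0, -2, 1, -2/3, 1/2, -2/5, 1/3, -2/7, 1/4, …
h₀=f·g: eliminate ⇒ L₀, order ≤ 1·2.
L = 2 + (3 + 6·x)·Dx + (-1 + x + 2·x^2)·Dx^2  (order 2).
h: a_k = 0, 6, 9, 20, 77/2, 391/5, 777/5, 10908/35, 87159/140, …
ICs: h(0) = 0, h′(0) = 6.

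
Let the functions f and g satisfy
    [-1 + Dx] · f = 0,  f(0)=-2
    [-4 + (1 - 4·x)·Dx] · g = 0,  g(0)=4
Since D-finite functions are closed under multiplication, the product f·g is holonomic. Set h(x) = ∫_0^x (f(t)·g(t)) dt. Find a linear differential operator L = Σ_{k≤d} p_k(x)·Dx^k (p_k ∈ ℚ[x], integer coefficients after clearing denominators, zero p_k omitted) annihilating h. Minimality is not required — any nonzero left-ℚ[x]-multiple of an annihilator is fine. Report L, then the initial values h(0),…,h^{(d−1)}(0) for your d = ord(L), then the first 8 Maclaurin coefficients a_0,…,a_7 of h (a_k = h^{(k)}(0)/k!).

f: a_k = -2, -2, -1, -1/3, -1/12, -1/60, -1/360, -1/2520, …
g: a_k = 4, 16, 64, 256, 1024, 4096, 16384, 65536, …
h₀=f·g: eliminate ⇒ L₀, order ≤ 1·1.
h=∫h₀ ⇒ L = L₀·Dx.
L = (5 - 4·x)·Dx + (-1 + 4·x)·Dx^2  (order 2).
h: a_k = 0, -8, -20, -164/3, -493/3, -7889/15, -157781/90, -757349/126, …
ICs: h(0) = 0, h′(0) = -8.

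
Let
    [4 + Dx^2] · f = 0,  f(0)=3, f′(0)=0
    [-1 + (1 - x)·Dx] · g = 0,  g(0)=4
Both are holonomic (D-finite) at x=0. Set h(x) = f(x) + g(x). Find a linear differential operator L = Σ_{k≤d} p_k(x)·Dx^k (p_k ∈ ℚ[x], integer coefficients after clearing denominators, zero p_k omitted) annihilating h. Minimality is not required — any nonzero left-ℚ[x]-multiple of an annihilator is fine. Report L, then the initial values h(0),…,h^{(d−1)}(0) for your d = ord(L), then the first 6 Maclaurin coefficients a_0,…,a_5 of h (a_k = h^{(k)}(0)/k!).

f: a_k = 3, 0, -6, 0, 2, 0, …
g: a_k = 4, 4, 4, 4, 4, 4, …
Sum ⇒ L₀ = lclm(L_f,L_g) in ℚ(x)⟨Dx⟩.
L = (-20 + 16·x - 8·x^2) + (12 - 28·x + 24·x^2 - 8·x^3)·Dx + (-5 + 4·x - 2·x^2)·Dx^2 + (3 - 7·x + 6·x^2 - 2·x^3)·Dx^3  (order 3).
h: a_k = 7, 4, -2, 4, 6, 4, …
ICs: h(0) = 7, h′(0) = 4, h′′(0) = -4.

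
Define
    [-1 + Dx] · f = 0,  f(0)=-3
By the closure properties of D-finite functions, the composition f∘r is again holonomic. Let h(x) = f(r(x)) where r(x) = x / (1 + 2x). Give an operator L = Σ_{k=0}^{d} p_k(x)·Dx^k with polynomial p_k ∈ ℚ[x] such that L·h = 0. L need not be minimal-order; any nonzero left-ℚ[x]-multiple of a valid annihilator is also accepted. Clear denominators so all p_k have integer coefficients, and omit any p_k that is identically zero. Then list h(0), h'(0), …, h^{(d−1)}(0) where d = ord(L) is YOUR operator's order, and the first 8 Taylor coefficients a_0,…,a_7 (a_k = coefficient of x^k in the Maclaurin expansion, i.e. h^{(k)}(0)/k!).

f: a_k = -3, -3, -3/2, -1/2, -1/8, -1/40, -1/240, -1/1680, …
Substitute x→r, Dx→(1/r')Dx; clear ⇒ L₀.
L = -1 + (1 + 4·x + 4·x^2)·Dx  (order 1).
h: a_k = -3, -3, 9/2, -13/2, 71/8, -441/40, 2699/240, -9157/1680, …
ICs: h(0) = -3.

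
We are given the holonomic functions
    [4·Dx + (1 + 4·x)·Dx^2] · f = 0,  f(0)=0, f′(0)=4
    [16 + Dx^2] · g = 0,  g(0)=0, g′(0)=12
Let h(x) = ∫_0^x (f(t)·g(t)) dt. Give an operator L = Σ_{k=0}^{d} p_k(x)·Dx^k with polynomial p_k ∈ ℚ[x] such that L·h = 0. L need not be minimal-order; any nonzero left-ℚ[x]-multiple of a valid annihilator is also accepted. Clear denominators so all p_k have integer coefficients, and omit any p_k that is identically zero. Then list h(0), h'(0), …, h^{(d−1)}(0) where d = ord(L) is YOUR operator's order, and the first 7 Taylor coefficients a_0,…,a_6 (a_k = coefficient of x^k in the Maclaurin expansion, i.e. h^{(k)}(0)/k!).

L = (-768 + 6144·x + 77824·x^2 + 262144·x^3 + 262144·x^4)·Dx + (256 + 5120·x + 24576·x^2 + 32768·x^3)·Dx^2 + (1280·x + 10752·x^2 + 32768·x^3 + 32768·x^4)·Dx^3 + (16 + 320·x + 1536·x^2 + 2048·x^3)·Dx^4 + (3 + 56·x + 368·x^2 + 1024·x^3 + 1024·x^4)·Dx^5  (order 5).
h: a_k = 0, 0, 0, 16, -24, 128/5, -256/3, …
ICs: h(0) = 0, h′(0) = 0, h′′(0) = 0, h′′′(0) = 96, h′′′′(0) = -576.

f: a_k = 0, 4, -8, 64/3, -64, 1024/5, -2048/3, …
g: a_k = 0, 12, 0, -32, 0, 128/5, 0, …
h₀=f·g: eliminate ⇒ L₀, order ≤ 2·2.
∫: right-multiply L₀ by Dx.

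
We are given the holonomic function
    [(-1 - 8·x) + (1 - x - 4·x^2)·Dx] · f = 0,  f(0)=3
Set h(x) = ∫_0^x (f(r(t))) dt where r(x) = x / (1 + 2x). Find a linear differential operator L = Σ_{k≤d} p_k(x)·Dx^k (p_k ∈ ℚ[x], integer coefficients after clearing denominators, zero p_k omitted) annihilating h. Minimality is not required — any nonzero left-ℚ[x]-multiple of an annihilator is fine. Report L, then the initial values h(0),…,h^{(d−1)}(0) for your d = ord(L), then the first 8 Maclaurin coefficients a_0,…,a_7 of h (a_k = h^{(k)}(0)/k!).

L = (1 + 10·x)·Dx + (-1 - 5·x - 4·x^2 + 4·x^3)·Dx^2  (order 2).
h: a_k = 0, 3, 3/2, 3, -21/4, 81/5, -95/2, 1017/7, …
ICs: h(0) = 0, h′(0) = 3.

f: a_k = 3, 3, 15, 27, 87, 195, 543, 1323, …
Change of var in L_f (x↦r) gives L₀.
h=∫h₀ ⇒ L = L₀·Dx.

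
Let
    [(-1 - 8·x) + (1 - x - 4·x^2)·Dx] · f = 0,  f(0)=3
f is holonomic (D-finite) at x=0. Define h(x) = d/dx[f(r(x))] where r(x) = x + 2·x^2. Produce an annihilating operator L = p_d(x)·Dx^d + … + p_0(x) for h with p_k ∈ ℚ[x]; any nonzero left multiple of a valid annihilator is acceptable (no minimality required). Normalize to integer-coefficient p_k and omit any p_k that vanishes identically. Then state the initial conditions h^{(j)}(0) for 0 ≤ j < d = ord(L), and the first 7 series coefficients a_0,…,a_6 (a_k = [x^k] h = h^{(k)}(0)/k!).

L = (14 + 20·x + 120·x^2 + 320·x^3 + 320·x^4) + (-1 - 3·x + 10·x^2 + 40·x^3 + 80·x^4 + 64·x^5)·Dx  (order 1).
h: a_k = 3, 42, 261, 1236, 6075, 28782, 128961, …
ICs: h(0) = 3.

f: a_k = 3, 3, 15, 27, 87, 195, 543, …
L₀ from L_f via x↦r, Dx↦r'^{-1}Dx.
h₀' ⇒ L via d/dx closure of L₀.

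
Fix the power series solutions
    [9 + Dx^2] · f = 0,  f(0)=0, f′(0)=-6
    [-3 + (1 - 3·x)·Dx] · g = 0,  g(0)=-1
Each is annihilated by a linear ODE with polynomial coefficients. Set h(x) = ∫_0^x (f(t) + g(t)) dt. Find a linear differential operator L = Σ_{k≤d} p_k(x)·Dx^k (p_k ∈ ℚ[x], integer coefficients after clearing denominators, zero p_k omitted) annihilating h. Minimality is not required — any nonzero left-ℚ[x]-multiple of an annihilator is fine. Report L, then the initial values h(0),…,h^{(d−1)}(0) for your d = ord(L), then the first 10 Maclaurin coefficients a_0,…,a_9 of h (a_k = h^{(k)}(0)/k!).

f: a_k = 0, -6, 0, 9, 0, -81/20, 0, 243/280, 0, -243/2240, …
g: a_k = -1, -3, -9, -27, -81, -243, -729, -2187, -6561, -19683, …
L₀ := lclm(L_f,L_g); ord L₀ ≤ 2+1.
h=∫h₀ ⇒ L = L₀·Dx.
L = (-63 + 54·x - 81·x^2)·Dx + (9 - 45·x + 81·x^2 - 81·x^3)·Dx^2 + (-7 + 6·x - 9·x^2)·Dx^3 + (1 - 5·x + 9·x^2 - 9·x^3)·Dx^4  (order 4).
h: a_k = 0, -1, -9/2, -3, -9/2, -81/5, -1647/40, -729/7, -612117/2240, -729, …
ICs: h(0) = 0, h′(0) = -1, h′′(0) = -9, h′′′(0) = -18.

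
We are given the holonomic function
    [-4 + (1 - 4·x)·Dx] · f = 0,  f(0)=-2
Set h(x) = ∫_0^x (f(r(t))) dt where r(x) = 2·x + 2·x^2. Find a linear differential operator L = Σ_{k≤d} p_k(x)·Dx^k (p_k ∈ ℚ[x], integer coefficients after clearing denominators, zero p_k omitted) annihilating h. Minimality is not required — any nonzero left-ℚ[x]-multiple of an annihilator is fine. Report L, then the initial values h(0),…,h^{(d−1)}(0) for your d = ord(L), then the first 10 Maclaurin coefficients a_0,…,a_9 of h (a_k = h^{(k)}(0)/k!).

L = (8 + 16·x)·Dx + (-1 + 8·x + 8·x^2)·Dx^2  (order 2).
h: a_k = 0, -2, -8, -48, -320, -11392/5, -16896, -902144/7, -1003520, -7938048, …
ICs: h(0) = 0, h′(0) = -2.

f: a_k = -2, -8, -32, -128, -512, -2048, -8192, -32768, -131072, -524288, …
Change of var in L_f (x↦r) gives L₀.
h=∫₀ˣh₀: take L = L₀·Dx.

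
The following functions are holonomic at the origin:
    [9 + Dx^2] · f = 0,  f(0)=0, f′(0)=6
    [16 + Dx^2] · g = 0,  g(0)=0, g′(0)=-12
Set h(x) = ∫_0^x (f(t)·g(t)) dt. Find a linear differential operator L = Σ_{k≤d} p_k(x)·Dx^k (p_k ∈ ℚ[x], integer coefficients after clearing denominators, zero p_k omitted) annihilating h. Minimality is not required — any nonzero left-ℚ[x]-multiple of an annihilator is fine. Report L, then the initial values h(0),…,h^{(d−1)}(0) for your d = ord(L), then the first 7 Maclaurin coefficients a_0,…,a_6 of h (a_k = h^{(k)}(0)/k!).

L = 49·Dx + 50·Dx^3 + Dx^5  (order 5).
h: a_k = 0, 0, 0, -24, 0, 60, 0, …
ICs: h(0) = 0, h′(0) = 0, h′′(0) = 0, h′′′(0) = -144, h′′′′(0) = 0.

f: a_k = 0, 6, 0, -9, 0, 81/20, 0, …
g: a_k = 0, -12, 0, 32, 0, -128/5, 0, …
Sym-product of L_f,L_g gives L₀ (≤ ord 4).
h=∫₀ˣh₀: take L = L₀·Dx.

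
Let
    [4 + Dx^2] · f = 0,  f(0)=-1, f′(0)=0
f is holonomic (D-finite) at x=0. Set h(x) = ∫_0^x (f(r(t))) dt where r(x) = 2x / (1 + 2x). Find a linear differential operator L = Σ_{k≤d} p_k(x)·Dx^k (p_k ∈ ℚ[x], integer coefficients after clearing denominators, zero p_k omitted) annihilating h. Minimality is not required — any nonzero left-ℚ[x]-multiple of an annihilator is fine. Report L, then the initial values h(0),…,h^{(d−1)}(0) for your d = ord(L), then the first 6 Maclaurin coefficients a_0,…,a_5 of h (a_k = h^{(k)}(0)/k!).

L = 16·Dx + (4 + 24·x + 48·x^2 + 32·x^3)·Dx^2 + (1 + 8·x + 24·x^2 + 32·x^3 + 16·x^4)·Dx^3  (order 3).
h: a_k = 0, -1, 0, 8/3, -8, 256/15, …
ICs: h(0) = 0, h′(0) = -1, h′′(0) = 0.

f: a_k = -1, 0, 2, 0, -2/3, 0, …
f∘r: x↦r, Dx↦Dx/r' in L_f ⇒ L₀.
h=∫₀ˣh₀: take L = L₀·Dx.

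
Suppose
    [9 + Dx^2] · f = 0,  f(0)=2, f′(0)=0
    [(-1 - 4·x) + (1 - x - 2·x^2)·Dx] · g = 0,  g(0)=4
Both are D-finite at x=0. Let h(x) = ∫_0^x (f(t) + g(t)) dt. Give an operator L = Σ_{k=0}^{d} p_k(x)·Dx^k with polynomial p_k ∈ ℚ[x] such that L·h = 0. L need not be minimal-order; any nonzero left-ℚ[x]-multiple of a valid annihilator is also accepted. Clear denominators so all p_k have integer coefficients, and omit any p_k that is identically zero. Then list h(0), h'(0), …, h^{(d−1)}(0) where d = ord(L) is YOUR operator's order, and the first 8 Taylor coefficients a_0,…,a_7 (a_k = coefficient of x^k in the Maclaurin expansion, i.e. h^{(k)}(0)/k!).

L = (-117 - 486·x - 135·x^2 - 360·x^3 - 540·x^4 - 432·x^5)·Dx + (45 - 63·x - 81·x^2 + 153·x^3 + 18·x^4 - 324·x^5 - 216·x^6)·Dx^2 + (-13 - 54·x - 15·x^2 - 40·x^3 - 60·x^4 - 48·x^5)·Dx^3 + (5 - 7·x - 9·x^2 + 17·x^3 + 2·x^4 - 36·x^5 - 24·x^6)·Dx^4  (order 4).
h: a_k = 0, 6, 2, 1, 5, 203/20, 14, 6799/280, …
ICs: h(0) = 0, h′(0) = 6, h′′(0) = 4, h′′′(0) = 6.

f: a_k = 2, 0, -9, 0, 27/4, 0, -81/40, 0, …
g: a_k = 4, 4, 12, 20, 44, 84, 172, 340, …
h₀=f+g: left-lcm gives L₀, ord ≤ 3.
∫: right-multiply L₀ by Dx.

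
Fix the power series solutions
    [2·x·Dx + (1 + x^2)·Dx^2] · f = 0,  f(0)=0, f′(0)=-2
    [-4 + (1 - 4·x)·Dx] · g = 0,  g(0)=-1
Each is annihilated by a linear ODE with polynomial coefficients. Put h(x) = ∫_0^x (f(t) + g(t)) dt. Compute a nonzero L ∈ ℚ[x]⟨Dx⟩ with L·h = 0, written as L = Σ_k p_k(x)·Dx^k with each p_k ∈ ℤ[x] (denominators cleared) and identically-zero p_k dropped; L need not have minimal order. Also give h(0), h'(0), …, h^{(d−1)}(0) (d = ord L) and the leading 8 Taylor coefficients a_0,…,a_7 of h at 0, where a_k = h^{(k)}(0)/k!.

f: a_k = 0, -2, 0, 2/3, 0, -2/5, 0, 2/7, …
g: a_k = -1, -4, -16, -64, -256, -1024, -4096, -16384, …
Weyl lclm of L_f,L_g ⇒ L₀ (ord ≤ 3).
Integrate: L := L₀·Dx.
L = (8 - 128·x - 24·x^2)·Dx^2 + (-49 + 8·x - 109·x^2 - 24·x^3)·Dx^3 + (4 - 15·x - 15·x^3 - 4·x^4)·Dx^4  (order 4).
h: a_k = 0, -1, -3, -16/3, -95/6, -256/5, -2561/15, -4096/7, …
ICs: h(0) = 0, h′(0) = -1, h′′(0) = -6, h′′′(0) = -32.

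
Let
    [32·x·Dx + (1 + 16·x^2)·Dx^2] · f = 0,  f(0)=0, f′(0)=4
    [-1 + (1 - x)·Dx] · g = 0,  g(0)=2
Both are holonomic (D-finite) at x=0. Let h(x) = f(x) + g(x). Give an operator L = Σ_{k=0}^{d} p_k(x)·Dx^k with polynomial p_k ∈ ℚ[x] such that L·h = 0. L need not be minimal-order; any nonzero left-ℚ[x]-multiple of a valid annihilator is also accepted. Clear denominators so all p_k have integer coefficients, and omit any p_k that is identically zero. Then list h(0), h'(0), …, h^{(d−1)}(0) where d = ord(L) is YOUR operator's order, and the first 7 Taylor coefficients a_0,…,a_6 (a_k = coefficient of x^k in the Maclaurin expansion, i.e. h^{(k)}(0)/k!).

f: a_k = 0, 4, 0, -64/3, 0, 1024/5, 0, …
g: a_k = 2, 2, 2, 2, 2, 2, 2, …
f+g: L₀ = lclm(L_f,L_g), ord ≤ 2+1.
L = (32 - 128·x - 1536·x^2)·Dx + (-19 + 32·x + 656·x^2 - 1536·x^3)·Dx^2 + (1 + 15·x + 240·x^3 - 256·x^4)·Dx^3  (order 3).
h: a_k = 2, 6, 2, -58/3, 2, 1034/5, 2, …
ICs: h(0) = 2, h′(0) = 6, h′′(0) = 4.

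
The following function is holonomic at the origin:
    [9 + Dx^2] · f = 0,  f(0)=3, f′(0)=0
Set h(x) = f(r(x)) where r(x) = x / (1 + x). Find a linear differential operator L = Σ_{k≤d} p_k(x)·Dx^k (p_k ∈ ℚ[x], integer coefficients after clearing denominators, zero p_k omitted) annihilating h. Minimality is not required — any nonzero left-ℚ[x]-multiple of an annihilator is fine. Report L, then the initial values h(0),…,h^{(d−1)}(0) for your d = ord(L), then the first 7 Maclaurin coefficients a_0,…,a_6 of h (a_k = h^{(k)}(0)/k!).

L = 9 + (2 + 6·x + 6·x^2 + 2·x^3)·Dx + (1 + 4·x + 6·x^2 + 4·x^3 + x^4)·Dx^2  (order 2).
h: a_k = 3, 0, -27/2, 27, -243/8, 27/2, 2457/80, …
ICs: h(0) = 3, h′(0) = 0.

f: a_k = 3, 0, -27/2, 0, 81/8, 0, -243/80, …
h₀=f(r): pull back L_f along r ⇒ L₀.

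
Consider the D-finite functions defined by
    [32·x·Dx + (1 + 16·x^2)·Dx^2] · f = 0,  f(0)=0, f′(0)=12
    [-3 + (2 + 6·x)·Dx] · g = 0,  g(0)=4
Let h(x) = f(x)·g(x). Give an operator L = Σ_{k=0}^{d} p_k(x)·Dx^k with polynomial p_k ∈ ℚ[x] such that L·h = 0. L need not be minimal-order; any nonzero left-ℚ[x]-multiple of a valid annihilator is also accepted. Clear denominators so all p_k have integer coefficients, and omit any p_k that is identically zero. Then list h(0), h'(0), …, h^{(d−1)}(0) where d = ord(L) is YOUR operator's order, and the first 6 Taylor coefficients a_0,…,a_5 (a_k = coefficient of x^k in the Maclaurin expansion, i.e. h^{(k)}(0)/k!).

L = (27 - 192·x - 144·x^2) + (-12 + 92·x + 576·x^2 + 576·x^3)·Dx + (4 + 24·x + 100·x^2 + 384·x^3 + 576·x^4)·Dx^2  (order 2).
h: a_k = 0, 48, 72, -310, -303, 103749/40, …
ICs: h(0) = 0, h′(0) = 48.

f: a_k = 0, 12, 0, -64, 0, 3072/5, …
g: a_k = 4, 6, -9/2, 27/4, -405/32, 1701/64, …
Product ⇒ symmetric product L₀, ord ≤ 2.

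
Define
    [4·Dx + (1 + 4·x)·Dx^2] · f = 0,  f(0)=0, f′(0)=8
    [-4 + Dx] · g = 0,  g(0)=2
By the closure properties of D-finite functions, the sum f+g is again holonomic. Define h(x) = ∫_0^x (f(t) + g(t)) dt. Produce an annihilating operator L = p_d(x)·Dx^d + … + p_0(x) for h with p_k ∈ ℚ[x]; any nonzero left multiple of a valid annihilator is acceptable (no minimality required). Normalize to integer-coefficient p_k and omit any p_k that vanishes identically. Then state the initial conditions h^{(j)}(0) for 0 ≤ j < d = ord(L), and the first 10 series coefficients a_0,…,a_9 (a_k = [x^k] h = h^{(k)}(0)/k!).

L = (-24 - 32·x)·Dx^2 + (2 - 16·x - 32·x^2)·Dx^3 + (1 + 6·x + 8·x^2)·Dx^4  (order 4).
h: a_k = 0, 2, 8, 0, 16, -64/3, 640/9, -8704/45, 26368/45, -5159936/2835, …
ICs: h(0) = 0, h′(0) = 2, h′′(0) = 16, h′′′(0) = 0.

f: a_k = 0, 8, -16, 128/3, -128, 2048/5, -4096/3, 32768/7, -16384, 524288/9, …
g: a_k = 2, 8, 16, 64/3, 64/3, 256/15, 512/45, 2048/315, 1024/315, 4096/2835, …
f+g: L₀ = lclm(L_f,L_g), ord ≤ 2+1.
Integrate: L := L₀·Dx.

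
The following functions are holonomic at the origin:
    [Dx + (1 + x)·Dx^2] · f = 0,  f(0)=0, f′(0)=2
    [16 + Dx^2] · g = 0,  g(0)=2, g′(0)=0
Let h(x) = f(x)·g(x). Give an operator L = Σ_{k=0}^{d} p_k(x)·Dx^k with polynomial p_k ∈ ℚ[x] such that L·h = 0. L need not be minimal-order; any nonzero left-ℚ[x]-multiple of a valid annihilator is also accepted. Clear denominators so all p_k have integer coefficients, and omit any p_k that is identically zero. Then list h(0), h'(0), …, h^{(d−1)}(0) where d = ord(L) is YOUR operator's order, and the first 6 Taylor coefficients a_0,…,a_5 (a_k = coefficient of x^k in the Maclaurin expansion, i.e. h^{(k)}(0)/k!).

L = (15072 + 62976·x + 97024·x^2 + 65536·x^3 + 16384·x^4) + (1984 + 6080·x + 6144·x^2 + 2048·x^3)·Dx + (1950 + 8000·x + 12192·x^2 + 8192·x^3 + 2048·x^4)·Dx^2 + (124 + 380·x + 384·x^2 + 128·x^3)·Dx^3 + (63 + 254·x + 383·x^2 + 256·x^3 + 64·x^4)·Dx^4  (order 4).
h: a_k = 0, 4, -2, -92/3, 15, 164/5, …
ICs: h(0) = 0, h′(0) = 4, h′′(0) = -4, h′′′(0) = -184.

f: a_k = 0, 2, -1, 2/3, -1/2, 2/5, …
g: a_k = 2, 0, -16, 0, 64/3, 0, …
f·g: L₀ = L_f ⊗_s L_g, ord ≤ 2·2.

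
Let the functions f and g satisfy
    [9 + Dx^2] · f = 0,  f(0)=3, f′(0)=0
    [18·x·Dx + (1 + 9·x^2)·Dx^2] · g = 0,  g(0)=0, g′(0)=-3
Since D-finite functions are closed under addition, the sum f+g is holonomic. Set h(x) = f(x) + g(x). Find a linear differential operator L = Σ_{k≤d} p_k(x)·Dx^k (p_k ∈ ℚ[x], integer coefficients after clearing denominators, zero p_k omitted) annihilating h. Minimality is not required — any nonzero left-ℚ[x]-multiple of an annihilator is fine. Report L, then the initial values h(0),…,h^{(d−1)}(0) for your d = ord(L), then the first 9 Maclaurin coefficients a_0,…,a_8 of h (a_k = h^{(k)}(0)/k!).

L = (-1782·x + 20412·x^3 + 13122·x^5)·Dx + (-9 + 567·x^2 + 6561·x^4 + 6561·x^6)·Dx^2 + (-198·x + 2268·x^3 + 1458·x^5)·Dx^3 + (-1 + 63·x^2 + 729·x^4 + 729·x^6)·Dx^4  (order 4).
h: a_k = 3, -3, -27/2, 9, 81/8, -243/5, -243/80, 2187/7, 2187/4480, …
ICs: h(0) = 3, h′(0) = -3, h′′(0) = -27, h′′′(0) = 54.

f: a_k = 3, 0, -27/2, 0, 81/8, 0, -243/80, 0, 2187/4480, …
g: a_k = 0, -3, 0, 9, 0, -243/5, 0, 2187/7, 0, …
h₀=f+g: left-lcm gives L₀, ord ≤ 4.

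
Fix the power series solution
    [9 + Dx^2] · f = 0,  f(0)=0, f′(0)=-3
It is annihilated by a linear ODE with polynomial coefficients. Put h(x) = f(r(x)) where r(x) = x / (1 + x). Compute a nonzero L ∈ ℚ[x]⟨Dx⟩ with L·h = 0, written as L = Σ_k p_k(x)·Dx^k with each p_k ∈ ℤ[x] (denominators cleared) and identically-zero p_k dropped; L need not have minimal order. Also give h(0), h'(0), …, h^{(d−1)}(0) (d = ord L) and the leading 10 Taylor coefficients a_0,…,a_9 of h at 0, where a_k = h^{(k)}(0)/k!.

L = 9 + (2 + 6·x + 6·x^2 + 2·x^3)·Dx + (1 + 4·x + 6·x^2 + 4·x^3 + x^4)·Dx^2  (order 2).
h: a_k = 0, -3, 3, 3/2, -21/2, 879/40, -255/8, 19353/560, -1893/80, -29811/4480, …
ICs: h(0) = 0, h′(0) = -3.

f: a_k = 0, -3, 0, 9/2, 0, -81/40, 0, 243/560, 0, -243/4480, …
Substitute x→r, Dx→(1/r')Dx; clear ⇒ L₀.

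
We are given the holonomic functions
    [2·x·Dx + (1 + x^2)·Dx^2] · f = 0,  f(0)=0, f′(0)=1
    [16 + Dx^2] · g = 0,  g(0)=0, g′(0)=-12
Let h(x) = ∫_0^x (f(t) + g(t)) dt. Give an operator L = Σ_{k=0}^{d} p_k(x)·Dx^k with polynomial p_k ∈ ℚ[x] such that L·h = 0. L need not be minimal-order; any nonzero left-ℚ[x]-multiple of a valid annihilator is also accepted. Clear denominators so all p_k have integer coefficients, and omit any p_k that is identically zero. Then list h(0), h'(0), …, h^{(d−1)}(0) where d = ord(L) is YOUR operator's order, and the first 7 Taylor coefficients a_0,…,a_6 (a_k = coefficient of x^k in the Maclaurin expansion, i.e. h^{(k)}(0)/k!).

L = (64·x + 704·x^3 + 256·x^5)·Dx^2 + (112 + 416·x^2 + 432·x^4 + 128·x^6)·Dx^3 + (4·x + 44·x^3 + 16·x^5)·Dx^4 + (7 + 26·x^2 + 27·x^4 + 8·x^6)·Dx^5  (order 5).
h: a_k = 0, 0, -11/2, 0, 95/12, 0, -127/30, …
ICs: h(0) = 0, h′(0) = 0, h′′(0) = -11, h′′′(0) = 0, h′′′′(0) = 190.

f: a_k = 0, 1, 0, -1/3, 0, 1/5, 0, …
g: a_k = 0, -12, 0, 32, 0, -128/5, 0, …
L₀ := lclm(L_f,L_g); ord L₀ ≤ 2+2.
Integrate: L := L₀·Dx.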